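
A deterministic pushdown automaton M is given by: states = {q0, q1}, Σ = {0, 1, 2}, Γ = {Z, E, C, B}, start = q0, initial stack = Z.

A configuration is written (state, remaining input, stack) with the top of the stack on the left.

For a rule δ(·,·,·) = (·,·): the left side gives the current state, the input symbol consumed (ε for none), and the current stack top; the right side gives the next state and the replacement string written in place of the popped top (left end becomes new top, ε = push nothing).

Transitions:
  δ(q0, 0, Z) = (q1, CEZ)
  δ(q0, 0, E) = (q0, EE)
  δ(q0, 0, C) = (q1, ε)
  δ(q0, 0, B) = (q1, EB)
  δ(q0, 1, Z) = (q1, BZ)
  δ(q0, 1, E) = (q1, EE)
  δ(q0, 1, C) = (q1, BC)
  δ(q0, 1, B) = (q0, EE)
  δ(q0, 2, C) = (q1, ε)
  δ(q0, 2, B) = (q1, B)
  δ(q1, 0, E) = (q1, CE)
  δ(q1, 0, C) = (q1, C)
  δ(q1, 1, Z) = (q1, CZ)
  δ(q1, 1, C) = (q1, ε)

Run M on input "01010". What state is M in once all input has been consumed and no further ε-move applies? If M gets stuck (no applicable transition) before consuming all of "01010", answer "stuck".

q1

(q0, 01010, Z)
  read 0, top Z: go to q1, push CEZ → (q1, 1010, CEZ)
  read 1, top C: go to q1, push ε → (q1, 010, EZ)
  read 0, top E: go to q1, push CE → (q1, 10, CEZ)
  read 1, top C: go to q1, push ε → (q1, 0, EZ)
  read 0, top E: go to q1, push CE → (q1, ε, CEZ)
All input consumed; M is in state q1.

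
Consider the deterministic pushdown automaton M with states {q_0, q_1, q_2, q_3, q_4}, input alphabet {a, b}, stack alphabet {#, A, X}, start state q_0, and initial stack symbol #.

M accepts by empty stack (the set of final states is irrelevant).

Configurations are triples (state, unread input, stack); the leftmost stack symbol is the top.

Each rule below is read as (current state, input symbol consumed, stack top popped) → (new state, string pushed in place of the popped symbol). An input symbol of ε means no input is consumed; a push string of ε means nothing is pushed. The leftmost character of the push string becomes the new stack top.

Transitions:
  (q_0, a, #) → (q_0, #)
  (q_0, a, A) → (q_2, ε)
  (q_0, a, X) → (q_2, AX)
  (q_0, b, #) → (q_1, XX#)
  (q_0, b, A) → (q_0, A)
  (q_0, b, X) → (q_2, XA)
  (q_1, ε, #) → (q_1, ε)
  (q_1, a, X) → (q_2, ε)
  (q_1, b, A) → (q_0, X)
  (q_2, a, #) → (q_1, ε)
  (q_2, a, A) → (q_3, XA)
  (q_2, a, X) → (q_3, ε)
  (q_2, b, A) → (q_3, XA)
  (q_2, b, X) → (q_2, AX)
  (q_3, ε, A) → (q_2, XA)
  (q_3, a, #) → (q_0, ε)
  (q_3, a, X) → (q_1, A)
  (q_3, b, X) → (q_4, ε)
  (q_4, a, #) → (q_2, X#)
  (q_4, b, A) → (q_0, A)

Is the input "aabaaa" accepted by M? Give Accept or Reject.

Accept

(q_0, aabaaa, #) ⊢ (q_0, abaaa, #) ⊢ (q_0, baaa, #) ⊢ (q_1, aaa, XX#) ⊢ (q_2, aa, X#) ⊢ (q_3, a, #) ⊢ (q_0, ε, ε)
All input consumed and the stack is empty.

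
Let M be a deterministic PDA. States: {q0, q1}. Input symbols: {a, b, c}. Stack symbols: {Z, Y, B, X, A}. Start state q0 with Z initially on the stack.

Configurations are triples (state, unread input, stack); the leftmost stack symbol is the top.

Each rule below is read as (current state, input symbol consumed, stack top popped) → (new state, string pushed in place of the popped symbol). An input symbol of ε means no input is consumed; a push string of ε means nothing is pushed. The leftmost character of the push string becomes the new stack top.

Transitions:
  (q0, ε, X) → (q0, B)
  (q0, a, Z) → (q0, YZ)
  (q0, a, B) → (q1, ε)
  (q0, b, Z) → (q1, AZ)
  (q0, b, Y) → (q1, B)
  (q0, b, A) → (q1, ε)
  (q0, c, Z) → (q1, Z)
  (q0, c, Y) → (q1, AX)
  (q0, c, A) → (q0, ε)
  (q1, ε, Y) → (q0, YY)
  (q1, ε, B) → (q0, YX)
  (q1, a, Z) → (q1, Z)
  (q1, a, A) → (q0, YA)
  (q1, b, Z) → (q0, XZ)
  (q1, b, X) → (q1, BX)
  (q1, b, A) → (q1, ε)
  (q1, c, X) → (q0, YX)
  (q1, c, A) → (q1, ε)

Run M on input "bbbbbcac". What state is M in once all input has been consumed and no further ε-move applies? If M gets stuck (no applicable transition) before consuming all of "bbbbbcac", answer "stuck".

(q0, bbbbbcac, Z)
  read b, top Z: go to q1, push AZ → (q1, bbbbcac, AZ)
  read b, top A: go to q1, push ε → (q1, bbbcac, Z)
  read b, top Z: go to q0, push XZ → (q0, bbcac, XZ)
  ε-move, top X: go to q0, push B → (q0, bbcac, BZ)
No transition for (q0, b, top B); M blocks with input bbcac remaining.

stuck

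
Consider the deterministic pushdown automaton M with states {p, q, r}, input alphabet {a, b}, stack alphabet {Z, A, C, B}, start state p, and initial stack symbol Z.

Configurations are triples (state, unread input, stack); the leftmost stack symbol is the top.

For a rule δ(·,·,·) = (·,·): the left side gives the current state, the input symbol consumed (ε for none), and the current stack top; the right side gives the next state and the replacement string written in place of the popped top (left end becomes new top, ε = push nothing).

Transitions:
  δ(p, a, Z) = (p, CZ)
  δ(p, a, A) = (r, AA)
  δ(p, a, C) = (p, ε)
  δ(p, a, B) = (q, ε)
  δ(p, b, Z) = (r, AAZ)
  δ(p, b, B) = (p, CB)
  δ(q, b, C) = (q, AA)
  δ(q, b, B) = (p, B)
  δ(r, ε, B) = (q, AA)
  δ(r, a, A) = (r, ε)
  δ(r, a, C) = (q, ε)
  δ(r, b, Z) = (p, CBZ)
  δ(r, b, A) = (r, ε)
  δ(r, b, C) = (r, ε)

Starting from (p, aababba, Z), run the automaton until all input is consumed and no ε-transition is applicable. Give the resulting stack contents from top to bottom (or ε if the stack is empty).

(p, aababba, Z)
  read a, top Z: go to p, push CZ → (p, ababba, CZ)
  read a, top C: go to p, push ε → (p, babba, Z)
  read b, top Z: go to r, push AAZ → (r, abba, AAZ)
  read a, top A: go to r, push ε → (r, bba, AZ)
  read b, top A: go to r, push ε → (r, ba, Z)
  read b, top Z: go to p, push CBZ → (p, a, CBZ)
  read a, top C: go to p, push ε → (p, ε, BZ)
All input consumed in state p with stack BZ.

BZ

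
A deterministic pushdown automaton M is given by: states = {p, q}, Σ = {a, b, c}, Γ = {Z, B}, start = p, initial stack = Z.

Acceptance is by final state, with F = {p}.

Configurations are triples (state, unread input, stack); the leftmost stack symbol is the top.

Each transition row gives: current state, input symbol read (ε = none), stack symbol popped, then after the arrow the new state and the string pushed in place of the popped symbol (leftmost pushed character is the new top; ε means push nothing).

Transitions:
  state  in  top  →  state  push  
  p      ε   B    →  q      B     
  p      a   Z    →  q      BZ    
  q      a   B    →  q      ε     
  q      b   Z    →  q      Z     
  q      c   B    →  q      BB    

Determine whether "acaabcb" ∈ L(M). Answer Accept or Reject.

Reject

(p, acaabcb, Z)
  read a, top Z: go to q, push BZ → (q, caabcb, BZ)
  read c, top B: go to q, push BB → (q, aabcb, BBZ)
  read a, top B: go to q, push ε → (q, abcb, BZ)
  read a, top B: go to q, push ε → (q, bcb, Z)
  read b, top Z: go to q, push Z → (q, cb, Z)
No transition applies at (q, cb, Z); input not fully consumed.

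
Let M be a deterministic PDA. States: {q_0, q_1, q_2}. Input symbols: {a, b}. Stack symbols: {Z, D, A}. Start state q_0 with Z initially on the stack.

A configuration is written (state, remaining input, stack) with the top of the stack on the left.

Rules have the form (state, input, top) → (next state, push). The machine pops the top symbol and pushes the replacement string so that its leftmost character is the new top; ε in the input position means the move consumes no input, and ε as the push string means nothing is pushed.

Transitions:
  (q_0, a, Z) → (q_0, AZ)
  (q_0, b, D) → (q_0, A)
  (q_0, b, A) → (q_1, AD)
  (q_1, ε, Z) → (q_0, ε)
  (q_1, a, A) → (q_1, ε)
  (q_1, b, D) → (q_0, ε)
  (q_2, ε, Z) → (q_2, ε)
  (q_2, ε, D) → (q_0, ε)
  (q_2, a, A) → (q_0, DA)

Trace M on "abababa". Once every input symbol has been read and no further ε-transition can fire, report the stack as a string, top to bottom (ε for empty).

DZ

(q_0, abababa, Z)
  read a, top Z: go to q_0, push AZ → (q_0, bababa, AZ)
  read b, top A: go to q_1, push AD → (q_1, ababa, ADZ)
  read a, top A: go to q_1, push ε → (q_1, baba, DZ)
  read b, top D: go to q_0, push ε → (q_0, aba, Z)
  read a, top Z: go to q_0, push AZ → (q_0, ba, AZ)
  read b, top A: go to q_1, push AD → (q_1, a, ADZ)
  read a, top A: go to q_1, push ε → (q_1, ε, DZ)
All input consumed in state q_1 with stack DZ.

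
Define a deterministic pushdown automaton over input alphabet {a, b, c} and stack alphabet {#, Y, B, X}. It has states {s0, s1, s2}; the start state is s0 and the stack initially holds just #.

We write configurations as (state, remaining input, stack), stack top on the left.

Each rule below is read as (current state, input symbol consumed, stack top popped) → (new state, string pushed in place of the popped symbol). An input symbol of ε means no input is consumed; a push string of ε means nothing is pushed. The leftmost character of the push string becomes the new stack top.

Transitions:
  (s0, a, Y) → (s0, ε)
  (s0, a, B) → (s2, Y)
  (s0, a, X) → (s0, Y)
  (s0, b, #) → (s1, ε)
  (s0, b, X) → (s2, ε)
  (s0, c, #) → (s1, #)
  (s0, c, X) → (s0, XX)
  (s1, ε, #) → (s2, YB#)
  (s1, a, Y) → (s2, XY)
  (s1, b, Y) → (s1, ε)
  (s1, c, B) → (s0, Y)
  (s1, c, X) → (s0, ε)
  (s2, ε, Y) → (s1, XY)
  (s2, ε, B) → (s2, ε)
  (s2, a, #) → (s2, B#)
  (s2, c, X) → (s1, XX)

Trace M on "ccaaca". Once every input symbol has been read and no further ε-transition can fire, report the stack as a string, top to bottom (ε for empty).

#

(s0, ccaaca, #) ⊢ (s1, caaca, #) ⊢ (s2, caaca, YB#) ⊢ (s1, caaca, XYB#) ⊢ (s0, aaca, YB#) ⊢ (s0, aca, B#) ⊢ (s2, ca, Y#) ⊢ (s1, ca, XY#) ⊢ (s0, a, Y#) ⊢ (s0, ε, #)
All input consumed in state s0 with stack #.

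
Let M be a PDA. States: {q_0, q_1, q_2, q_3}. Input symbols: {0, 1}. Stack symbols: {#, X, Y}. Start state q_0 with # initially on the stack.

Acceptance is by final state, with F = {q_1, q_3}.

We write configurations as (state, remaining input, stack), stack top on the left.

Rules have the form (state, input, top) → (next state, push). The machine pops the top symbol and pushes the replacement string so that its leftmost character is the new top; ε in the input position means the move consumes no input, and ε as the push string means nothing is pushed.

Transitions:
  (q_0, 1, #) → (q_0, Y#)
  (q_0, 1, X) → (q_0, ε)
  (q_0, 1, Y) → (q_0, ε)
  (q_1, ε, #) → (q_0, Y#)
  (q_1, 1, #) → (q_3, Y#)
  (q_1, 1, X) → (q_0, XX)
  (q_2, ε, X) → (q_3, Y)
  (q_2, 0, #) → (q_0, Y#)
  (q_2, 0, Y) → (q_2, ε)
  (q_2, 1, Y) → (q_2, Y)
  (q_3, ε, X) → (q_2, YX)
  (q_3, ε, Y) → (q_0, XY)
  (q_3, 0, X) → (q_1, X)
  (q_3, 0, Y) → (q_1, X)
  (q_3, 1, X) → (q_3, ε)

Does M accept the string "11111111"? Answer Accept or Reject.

No computation consumes all input and reaches a final state.

Reject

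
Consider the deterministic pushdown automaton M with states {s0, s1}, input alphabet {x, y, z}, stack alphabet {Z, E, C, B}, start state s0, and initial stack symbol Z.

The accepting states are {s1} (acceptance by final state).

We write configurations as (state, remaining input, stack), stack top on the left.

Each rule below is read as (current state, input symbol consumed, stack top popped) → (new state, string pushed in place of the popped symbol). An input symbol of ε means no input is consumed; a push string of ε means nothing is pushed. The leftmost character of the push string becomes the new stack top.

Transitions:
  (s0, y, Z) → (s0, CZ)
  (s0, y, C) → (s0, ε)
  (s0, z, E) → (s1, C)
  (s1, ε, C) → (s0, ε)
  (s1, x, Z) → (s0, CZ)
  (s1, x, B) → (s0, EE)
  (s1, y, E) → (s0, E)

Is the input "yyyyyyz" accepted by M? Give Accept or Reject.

(s0, yyyyyyz, Z)
  read y, top Z: go to s0, push CZ → (s0, yyyyyz, CZ)
  read y, top C: go to s0, push ε → (s0, yyyyz, Z)
  read y, top Z: go to s0, push CZ → (s0, yyyz, CZ)
  read y, top C: go to s0, push ε → (s0, yyz, Z)
  read y, top Z: go to s0, push CZ → (s0, yz, CZ)
  read y, top C: go to s0, push ε → (s0, z, Z)
No transition applies at (s0, z, Z); input not fully consumed.

Reject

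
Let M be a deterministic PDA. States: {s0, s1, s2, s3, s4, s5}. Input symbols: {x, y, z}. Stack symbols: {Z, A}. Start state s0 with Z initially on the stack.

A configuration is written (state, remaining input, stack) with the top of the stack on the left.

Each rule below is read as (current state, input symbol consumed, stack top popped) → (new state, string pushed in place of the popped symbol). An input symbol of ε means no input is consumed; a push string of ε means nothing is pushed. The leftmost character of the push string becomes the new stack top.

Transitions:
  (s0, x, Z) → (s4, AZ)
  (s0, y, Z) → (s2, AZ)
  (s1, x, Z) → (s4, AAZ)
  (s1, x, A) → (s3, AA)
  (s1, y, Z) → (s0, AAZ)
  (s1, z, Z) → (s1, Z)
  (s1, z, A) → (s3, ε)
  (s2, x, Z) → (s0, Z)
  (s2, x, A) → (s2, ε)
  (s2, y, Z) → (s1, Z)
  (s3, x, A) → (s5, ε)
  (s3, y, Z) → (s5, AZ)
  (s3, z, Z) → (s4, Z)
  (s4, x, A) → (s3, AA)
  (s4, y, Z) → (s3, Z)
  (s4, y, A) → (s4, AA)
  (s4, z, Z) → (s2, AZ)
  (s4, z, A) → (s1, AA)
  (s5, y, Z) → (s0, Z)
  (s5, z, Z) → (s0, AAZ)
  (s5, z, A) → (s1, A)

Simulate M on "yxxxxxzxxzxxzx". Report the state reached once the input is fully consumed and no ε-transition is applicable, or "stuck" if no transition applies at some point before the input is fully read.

s3

(s0, yxxxxxzxxzxxzx, Z) ⊢ (s2, xxxxxzxxzxxzx, AZ) ⊢ (s2, xxxxzxxzxxzx, Z) ⊢ (s0, xxxzxxzxxzx, Z) ⊢ (s4, xxzxxzxxzx, AZ) ⊢ (s3, xzxxzxxzx, AAZ) ⊢ (s5, zxxzxxzx, AZ) ⊢ (s1, xxzxxzx, AZ) ⊢ (s3, xzxxzx, AAZ) ⊢ (s5, zxxzx, AZ) ⊢ (s1, xxzx, AZ) ⊢ (s3, xzx, AAZ) ⊢ (s5, zx, AZ) ⊢ (s1, x, AZ) ⊢ (s3, ε, AAZ)
All input consumed; M is in state s3.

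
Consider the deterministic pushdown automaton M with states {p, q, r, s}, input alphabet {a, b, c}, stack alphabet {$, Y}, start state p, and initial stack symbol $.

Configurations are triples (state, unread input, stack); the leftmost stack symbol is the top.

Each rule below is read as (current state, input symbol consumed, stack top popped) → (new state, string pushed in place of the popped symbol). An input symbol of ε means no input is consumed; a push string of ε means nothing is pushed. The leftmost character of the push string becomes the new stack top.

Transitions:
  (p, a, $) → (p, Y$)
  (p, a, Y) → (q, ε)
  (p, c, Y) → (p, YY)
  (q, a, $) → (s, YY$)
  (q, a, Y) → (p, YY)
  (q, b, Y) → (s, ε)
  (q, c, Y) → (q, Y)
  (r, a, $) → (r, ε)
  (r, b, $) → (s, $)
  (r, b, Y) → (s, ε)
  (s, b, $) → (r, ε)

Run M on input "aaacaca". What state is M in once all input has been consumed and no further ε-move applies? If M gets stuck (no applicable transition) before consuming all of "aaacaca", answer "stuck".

stuck

(p, aaacaca, $) ⊢ (p, aacaca, Y$) ⊢ (q, acaca, $) ⊢ (s, caca, YY$)
No transition for (s, c, top Y); M blocks with input caca remaining.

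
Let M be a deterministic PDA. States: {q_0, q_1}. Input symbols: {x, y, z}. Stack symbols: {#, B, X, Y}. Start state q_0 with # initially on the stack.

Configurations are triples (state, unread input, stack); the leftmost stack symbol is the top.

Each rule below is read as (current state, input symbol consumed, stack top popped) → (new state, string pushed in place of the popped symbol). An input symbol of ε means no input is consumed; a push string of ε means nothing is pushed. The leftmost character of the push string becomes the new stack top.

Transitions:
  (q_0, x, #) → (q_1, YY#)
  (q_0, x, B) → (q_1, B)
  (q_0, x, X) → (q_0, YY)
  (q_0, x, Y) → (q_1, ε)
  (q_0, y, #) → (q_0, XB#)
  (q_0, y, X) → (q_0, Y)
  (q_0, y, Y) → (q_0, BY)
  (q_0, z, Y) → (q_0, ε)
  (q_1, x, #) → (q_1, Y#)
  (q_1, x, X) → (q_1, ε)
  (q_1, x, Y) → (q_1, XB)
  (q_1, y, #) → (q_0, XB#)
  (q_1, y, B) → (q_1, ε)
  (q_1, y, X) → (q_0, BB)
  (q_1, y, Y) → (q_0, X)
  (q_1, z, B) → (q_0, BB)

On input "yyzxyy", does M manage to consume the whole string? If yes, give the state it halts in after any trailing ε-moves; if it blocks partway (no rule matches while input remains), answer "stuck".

(q_0, yyzxyy, #)
  read y, top #: go to q_0, push XB# → (q_0, yzxyy, XB#)
  read y, top X: go to q_0, push Y → (q_0, zxyy, YB#)
  read z, top Y: go to q_0, push ε → (q_0, xyy, B#)
  read x, top B: go to q_1, push B → (q_1, yy, B#)
  read y, top B: go to q_1, push ε → (q_1, y, #)
  read y, top #: go to q_0, push XB# → (q_0, ε, XB#)
All input consumed; M is in state q_0.

q_0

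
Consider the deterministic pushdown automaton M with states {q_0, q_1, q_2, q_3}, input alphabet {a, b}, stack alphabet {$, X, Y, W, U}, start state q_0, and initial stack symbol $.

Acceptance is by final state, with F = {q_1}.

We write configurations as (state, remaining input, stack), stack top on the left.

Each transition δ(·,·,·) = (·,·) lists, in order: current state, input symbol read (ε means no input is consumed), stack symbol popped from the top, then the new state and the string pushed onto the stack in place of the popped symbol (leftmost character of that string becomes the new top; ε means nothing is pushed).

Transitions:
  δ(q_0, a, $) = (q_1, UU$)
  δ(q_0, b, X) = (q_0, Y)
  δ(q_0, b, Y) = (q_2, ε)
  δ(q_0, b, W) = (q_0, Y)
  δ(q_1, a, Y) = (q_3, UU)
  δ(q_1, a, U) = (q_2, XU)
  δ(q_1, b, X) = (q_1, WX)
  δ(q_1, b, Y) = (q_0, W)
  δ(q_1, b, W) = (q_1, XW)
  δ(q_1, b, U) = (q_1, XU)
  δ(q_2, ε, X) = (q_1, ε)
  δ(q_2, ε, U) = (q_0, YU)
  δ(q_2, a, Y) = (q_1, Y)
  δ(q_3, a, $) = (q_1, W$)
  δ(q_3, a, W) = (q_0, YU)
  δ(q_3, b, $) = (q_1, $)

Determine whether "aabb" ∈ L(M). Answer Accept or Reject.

(q_0, aabb, $) ⊢ (q_1, abb, UU$) ⊢ (q_2, bb, XUU$) ⊢ (q_1, bb, UU$) ⊢ (q_1, b, XUU$) ⊢ (q_1, ε, WXUU$)
All input consumed; state q_1 ∈ F.

Accept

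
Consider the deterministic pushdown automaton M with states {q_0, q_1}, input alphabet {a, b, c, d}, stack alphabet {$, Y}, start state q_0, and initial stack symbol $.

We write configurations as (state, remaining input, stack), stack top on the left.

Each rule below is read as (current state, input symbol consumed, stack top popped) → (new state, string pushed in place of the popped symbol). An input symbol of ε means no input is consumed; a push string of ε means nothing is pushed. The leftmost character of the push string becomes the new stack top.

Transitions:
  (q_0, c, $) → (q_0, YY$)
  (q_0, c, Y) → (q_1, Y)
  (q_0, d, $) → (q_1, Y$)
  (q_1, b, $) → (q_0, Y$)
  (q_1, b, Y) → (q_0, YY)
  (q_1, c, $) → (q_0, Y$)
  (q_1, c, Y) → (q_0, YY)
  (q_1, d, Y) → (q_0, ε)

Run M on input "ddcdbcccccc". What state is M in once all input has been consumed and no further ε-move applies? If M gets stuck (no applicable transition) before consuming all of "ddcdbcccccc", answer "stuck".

stuck

(q_0, ddcdbcccccc, $)
  read d, top $: go to q_1, push Y$ → (q_1, dcdbcccccc, Y$)
  read d, top Y: go to q_0, push ε → (q_0, cdbcccccc, $)
  read c, top $: go to q_0, push YY$ → (q_0, dbcccccc, YY$)
No transition for (q_0, d, top Y); M blocks with input dbcccccc remaining.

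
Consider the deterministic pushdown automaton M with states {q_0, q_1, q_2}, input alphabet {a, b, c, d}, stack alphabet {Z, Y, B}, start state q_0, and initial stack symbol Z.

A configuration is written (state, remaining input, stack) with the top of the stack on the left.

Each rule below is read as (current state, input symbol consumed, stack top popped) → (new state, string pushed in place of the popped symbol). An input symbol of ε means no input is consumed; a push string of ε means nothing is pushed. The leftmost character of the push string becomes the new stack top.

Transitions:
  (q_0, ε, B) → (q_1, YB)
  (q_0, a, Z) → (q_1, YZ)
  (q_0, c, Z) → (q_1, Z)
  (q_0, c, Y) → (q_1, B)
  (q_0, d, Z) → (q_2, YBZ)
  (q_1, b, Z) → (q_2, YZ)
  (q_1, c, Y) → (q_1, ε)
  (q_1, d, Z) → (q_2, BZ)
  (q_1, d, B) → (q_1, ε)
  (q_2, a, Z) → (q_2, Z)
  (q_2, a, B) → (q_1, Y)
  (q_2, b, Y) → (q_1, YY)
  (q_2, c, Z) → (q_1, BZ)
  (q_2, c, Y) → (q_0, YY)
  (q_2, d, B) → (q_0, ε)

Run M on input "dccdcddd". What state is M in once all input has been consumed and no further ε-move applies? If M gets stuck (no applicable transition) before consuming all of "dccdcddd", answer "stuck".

q_0

(q_0, dccdcddd, Z) ⊢ (q_2, ccdcddd, YBZ) ⊢ (q_0, cdcddd, YYBZ) ⊢ (q_1, dcddd, BYBZ) ⊢ (q_1, cddd, YBZ) ⊢ (q_1, ddd, BZ) ⊢ (q_1, dd, Z) ⊢ (q_2, d, BZ) ⊢ (q_0, ε, Z)
All input consumed; M is in state q_0.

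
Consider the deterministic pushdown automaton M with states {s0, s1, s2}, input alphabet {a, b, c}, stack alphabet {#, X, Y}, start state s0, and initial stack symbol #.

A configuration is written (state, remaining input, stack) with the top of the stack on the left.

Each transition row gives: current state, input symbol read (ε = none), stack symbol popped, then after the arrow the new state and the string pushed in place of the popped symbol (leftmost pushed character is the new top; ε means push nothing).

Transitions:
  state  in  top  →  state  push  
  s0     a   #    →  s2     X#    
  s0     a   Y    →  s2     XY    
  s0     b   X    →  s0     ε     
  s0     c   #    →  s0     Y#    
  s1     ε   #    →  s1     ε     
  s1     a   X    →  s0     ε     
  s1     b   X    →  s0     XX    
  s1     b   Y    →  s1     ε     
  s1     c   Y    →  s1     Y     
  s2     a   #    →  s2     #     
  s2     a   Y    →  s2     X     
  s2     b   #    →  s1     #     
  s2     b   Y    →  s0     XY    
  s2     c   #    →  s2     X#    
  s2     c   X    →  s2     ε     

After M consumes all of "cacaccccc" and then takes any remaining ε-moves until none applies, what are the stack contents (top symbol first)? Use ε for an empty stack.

#

(s0, cacaccccc, #)
  read c, top #: go to s0, push Y# → (s0, acaccccc, Y#)
  read a, top Y: go to s2, push XY → (s2, caccccc, XY#)
  read c, top X: go to s2, push ε → (s2, accccc, Y#)
  read a, top Y: go to s2, push X → (s2, ccccc, X#)
  read c, top X: go to s2, push ε → (s2, cccc, #)
  read c, top #: go to s2, push X# → (s2, ccc, X#)
  read c, top X: go to s2, push ε → (s2, cc, #)
  read c, top #: go to s2, push X# → (s2, c, X#)
  read c, top X: go to s2, push ε → (s2, ε, #)
All input consumed in state s2 with stack #.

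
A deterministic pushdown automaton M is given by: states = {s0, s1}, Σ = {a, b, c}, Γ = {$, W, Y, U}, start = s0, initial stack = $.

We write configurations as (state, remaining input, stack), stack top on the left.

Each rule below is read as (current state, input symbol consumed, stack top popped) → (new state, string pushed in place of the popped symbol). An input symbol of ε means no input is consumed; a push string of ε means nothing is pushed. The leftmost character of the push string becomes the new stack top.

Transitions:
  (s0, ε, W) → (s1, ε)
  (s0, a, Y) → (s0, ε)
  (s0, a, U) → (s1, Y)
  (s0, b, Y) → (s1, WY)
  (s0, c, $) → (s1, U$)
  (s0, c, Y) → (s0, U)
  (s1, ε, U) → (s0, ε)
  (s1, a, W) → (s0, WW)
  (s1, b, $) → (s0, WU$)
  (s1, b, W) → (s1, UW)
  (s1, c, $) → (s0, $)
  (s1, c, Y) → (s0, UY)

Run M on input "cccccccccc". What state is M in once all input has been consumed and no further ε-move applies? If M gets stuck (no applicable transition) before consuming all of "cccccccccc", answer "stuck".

s0

(s0, cccccccccc, $) ⊢ (s1, ccccccccc, U$) ⊢ (s0, ccccccccc, $) ⊢ (s1, cccccccc, U$) ⊢ (s0, cccccccc, $) ⊢ (s1, ccccccc, U$) ⊢ (s0, ccccccc, $) ⊢ (s1, cccccc, U$) ⊢ (s0, cccccc, $) ⊢ (s1, ccccc, U$) ⊢ (s0, ccccc, $) ⊢ (s1, cccc, U$) ⊢ (s0, cccc, $) ⊢ (s1, ccc, U$) ⊢ (s0, ccc, $) ⊢ (s1, cc, U$) ⊢ (s0, cc, $) ⊢ (s1, c, U$) ⊢ (s0, c, $) ⊢ (s1, ε, U$) ⊢ (s0, ε, $)
All input consumed; M is in state s0.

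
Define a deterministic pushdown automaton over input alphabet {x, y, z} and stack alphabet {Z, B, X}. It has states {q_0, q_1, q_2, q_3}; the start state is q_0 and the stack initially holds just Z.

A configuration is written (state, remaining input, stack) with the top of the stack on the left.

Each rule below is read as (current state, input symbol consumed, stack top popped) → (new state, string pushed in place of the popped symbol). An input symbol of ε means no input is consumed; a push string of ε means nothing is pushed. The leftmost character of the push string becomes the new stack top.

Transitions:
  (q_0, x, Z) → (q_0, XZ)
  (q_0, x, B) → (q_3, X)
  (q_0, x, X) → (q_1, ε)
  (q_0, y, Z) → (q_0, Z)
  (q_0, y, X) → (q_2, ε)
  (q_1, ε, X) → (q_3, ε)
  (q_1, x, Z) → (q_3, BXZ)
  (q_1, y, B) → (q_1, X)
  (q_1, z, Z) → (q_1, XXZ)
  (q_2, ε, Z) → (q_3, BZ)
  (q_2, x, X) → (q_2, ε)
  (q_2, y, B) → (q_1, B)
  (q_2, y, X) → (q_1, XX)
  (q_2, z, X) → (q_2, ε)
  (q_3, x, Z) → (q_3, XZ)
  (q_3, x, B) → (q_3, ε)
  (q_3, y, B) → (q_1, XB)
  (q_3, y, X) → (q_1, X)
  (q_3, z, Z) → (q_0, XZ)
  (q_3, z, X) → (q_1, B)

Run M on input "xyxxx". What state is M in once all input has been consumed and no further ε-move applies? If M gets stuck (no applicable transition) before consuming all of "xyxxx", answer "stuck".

stuck

(q_0, xyxxx, Z)
  read x, top Z: go to q_0, push XZ → (q_0, yxxx, XZ)
  read y, top X: go to q_2, push ε → (q_2, xxx, Z)
  ε-move, top Z: go to q_3, push BZ → (q_3, xxx, BZ)
  read x, top B: go to q_3, push ε → (q_3, xx, Z)
  read x, top Z: go to q_3, push XZ → (q_3, x, XZ)
No transition for (q_3, x, top X); M blocks with input x remaining.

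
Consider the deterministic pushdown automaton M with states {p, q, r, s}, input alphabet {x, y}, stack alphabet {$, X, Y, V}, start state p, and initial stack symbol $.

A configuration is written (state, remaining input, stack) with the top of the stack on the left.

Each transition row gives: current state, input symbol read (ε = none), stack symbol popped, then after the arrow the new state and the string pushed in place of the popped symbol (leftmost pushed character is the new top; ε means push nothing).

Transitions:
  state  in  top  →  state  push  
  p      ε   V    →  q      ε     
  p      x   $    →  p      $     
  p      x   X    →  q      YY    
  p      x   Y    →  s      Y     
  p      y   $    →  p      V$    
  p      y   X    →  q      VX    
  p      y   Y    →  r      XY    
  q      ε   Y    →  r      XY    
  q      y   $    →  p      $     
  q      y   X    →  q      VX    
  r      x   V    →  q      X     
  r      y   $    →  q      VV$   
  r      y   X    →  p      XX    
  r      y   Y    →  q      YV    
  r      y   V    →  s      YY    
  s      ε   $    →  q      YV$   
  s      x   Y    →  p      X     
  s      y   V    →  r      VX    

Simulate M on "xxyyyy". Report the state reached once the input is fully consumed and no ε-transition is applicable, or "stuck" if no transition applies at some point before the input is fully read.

p

(p, xxyyyy, $) ⊢ (p, xyyyy, $) ⊢ (p, yyyy, $) ⊢ (p, yyy, V$) ⊢ (q, yyy, $) ⊢ (p, yy, $) ⊢ (p, y, V$) ⊢ (q, y, $) ⊢ (p, ε, $)
All input consumed; M is in state p.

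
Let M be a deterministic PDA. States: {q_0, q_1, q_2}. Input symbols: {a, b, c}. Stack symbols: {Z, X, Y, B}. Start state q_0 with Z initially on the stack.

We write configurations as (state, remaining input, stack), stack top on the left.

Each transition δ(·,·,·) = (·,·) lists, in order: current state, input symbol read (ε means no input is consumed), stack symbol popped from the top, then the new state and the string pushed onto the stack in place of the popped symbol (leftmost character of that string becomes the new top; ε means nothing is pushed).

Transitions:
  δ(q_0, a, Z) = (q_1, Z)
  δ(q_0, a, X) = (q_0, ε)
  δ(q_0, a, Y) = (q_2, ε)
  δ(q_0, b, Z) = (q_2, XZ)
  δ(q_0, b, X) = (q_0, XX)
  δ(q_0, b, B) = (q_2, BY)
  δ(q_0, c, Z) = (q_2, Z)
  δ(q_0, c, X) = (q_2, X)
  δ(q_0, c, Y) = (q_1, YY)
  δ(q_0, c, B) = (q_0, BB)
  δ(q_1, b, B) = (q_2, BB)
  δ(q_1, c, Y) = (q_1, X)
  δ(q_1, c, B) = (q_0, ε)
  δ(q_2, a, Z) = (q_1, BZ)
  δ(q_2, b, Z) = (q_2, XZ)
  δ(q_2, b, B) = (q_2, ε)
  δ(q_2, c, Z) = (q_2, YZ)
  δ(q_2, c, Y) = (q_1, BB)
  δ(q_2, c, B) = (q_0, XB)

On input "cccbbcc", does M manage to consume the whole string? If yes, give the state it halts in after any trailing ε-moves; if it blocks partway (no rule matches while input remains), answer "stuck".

(q_0, cccbbcc, Z)
  read c, top Z: go to q_2, push Z → (q_2, ccbbcc, Z)
  read c, top Z: go to q_2, push YZ → (q_2, cbbcc, YZ)
  read c, top Y: go to q_1, push BB → (q_1, bbcc, BBZ)
  read b, top B: go to q_2, push BB → (q_2, bcc, BBBZ)
  read b, top B: go to q_2, push ε → (q_2, cc, BBZ)
  read c, top B: go to q_0, push XB → (q_0, c, XBBZ)
  read c, top X: go to q_2, push X → (q_2, ε, XBBZ)
All input consumed; M is in state q_2.

q_2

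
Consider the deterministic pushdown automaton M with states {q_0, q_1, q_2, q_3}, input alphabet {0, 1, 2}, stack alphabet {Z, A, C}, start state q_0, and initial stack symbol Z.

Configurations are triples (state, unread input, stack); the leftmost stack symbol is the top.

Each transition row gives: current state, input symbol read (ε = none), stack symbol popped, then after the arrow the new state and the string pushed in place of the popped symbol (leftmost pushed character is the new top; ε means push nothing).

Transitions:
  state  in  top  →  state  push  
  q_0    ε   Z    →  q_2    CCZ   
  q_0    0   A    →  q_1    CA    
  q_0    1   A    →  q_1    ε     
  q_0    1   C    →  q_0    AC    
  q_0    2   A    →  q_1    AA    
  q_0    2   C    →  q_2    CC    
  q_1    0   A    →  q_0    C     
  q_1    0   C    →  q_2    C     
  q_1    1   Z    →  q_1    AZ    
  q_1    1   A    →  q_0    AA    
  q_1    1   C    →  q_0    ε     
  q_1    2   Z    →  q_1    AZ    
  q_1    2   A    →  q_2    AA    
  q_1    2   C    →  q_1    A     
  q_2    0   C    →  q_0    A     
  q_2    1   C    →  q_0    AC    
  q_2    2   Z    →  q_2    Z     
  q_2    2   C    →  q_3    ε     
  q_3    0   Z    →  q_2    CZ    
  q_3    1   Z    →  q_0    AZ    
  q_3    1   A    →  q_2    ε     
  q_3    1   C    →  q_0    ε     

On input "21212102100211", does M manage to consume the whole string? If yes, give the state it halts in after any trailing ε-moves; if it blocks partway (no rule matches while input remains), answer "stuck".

stuck

(q_0, 21212102100211, Z) ⊢ (q_2, 21212102100211, CCZ) ⊢ (q_3, 1212102100211, CZ) ⊢ (q_0, 212102100211, Z) ⊢ (q_2, 212102100211, CCZ) ⊢ (q_3, 12102100211, CZ) ⊢ (q_0, 2102100211, Z) ⊢ (q_2, 2102100211, CCZ) ⊢ (q_3, 102100211, CZ) ⊢ (q_0, 02100211, Z) ⊢ (q_2, 02100211, CCZ) ⊢ (q_0, 2100211, ACZ) ⊢ (q_1, 100211, AACZ) ⊢ (q_0, 00211, AAACZ) ⊢ (q_1, 0211, CAAACZ) ⊢ (q_2, 211, CAAACZ) ⊢ (q_3, 11, AAACZ) ⊢ (q_2, 1, AACZ)
No transition for (q_2, 1, top A); M blocks with input 1 remaining.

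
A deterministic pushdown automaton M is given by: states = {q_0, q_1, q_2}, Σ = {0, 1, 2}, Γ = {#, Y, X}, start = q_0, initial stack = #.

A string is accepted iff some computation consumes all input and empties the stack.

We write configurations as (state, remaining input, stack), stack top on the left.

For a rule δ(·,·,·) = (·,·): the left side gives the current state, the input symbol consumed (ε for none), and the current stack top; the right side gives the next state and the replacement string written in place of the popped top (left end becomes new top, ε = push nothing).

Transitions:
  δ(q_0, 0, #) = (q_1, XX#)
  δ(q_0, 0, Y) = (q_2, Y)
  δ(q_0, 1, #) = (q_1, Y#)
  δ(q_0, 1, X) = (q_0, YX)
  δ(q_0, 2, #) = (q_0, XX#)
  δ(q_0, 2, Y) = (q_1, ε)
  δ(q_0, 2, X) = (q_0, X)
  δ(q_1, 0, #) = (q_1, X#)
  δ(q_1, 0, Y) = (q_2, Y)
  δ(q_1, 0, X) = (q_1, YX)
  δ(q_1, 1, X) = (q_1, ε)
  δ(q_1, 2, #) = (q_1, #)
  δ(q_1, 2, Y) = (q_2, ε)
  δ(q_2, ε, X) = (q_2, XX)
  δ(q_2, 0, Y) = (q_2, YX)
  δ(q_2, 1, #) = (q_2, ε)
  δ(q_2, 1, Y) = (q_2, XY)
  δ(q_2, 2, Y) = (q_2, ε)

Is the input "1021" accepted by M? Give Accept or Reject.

(q_0, 1021, #) ⊢ (q_1, 021, Y#) ⊢ (q_2, 21, Y#) ⊢ (q_2, 1, #) ⊢ (q_2, ε, ε)
All input consumed and the stack is empty.

Accept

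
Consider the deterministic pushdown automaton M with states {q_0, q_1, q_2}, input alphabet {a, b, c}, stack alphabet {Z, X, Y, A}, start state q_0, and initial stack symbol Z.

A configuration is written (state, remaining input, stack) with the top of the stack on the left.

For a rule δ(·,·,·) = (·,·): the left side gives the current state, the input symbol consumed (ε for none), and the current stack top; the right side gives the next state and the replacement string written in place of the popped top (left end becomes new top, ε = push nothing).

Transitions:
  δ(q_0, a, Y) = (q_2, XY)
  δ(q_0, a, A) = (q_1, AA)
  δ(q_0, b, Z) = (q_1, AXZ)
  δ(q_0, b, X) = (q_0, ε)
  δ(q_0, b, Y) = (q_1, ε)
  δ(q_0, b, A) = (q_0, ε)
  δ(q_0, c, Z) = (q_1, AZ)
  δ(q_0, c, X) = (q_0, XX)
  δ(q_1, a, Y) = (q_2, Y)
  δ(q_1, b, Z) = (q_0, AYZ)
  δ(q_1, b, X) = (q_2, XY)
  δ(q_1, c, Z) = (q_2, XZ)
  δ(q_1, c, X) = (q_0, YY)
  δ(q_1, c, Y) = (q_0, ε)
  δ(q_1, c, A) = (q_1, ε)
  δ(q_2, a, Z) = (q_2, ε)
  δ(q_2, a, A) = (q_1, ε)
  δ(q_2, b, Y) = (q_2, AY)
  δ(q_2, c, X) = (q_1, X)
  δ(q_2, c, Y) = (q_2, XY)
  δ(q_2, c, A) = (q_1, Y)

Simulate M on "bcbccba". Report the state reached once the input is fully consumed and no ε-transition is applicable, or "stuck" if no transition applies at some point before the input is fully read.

q_2

(q_0, bcbccba, Z) ⊢ (q_1, cbccba, AXZ) ⊢ (q_1, bccba, XZ) ⊢ (q_2, ccba, XYZ) ⊢ (q_1, cba, XYZ) ⊢ (q_0, ba, YYYZ) ⊢ (q_1, a, YYZ) ⊢ (q_2, ε, YYZ)
All input consumed; M is in state q_2.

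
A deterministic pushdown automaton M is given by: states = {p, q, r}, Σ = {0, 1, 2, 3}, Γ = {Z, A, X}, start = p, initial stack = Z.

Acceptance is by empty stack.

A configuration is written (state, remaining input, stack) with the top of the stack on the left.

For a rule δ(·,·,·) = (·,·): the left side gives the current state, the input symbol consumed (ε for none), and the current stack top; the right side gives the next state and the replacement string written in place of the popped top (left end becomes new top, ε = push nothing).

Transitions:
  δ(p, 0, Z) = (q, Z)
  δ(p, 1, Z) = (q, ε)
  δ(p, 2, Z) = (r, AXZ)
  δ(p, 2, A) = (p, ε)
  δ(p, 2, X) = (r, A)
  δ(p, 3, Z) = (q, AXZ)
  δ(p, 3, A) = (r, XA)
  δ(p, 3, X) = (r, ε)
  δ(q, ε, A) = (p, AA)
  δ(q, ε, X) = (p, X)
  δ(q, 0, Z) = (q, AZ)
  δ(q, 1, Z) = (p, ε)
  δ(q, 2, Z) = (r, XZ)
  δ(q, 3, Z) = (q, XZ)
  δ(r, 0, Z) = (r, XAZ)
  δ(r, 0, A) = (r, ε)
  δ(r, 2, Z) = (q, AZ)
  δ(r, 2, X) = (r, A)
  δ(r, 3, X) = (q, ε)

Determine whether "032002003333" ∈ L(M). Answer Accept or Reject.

Reject

(p, 032002003333, Z)
  read 0, top Z: go to q, push Z → (q, 32002003333, Z)
  read 3, top Z: go to q, push XZ → (q, 2002003333, XZ)
  ε-move, top X: go to p, push X → (p, 2002003333, XZ)
  read 2, top X: go to r, push A → (r, 002003333, AZ)
  read 0, top A: go to r, push ε → (r, 02003333, Z)
  read 0, top Z: go to r, push XAZ → (r, 2003333, XAZ)
  read 2, top X: go to r, push A → (r, 003333, AAZ)
  read 0, top A: go to r, push ε → (r, 03333, AZ)
  read 0, top A: go to r, push ε → (r, 3333, Z)
No transition applies at (r, 3333, Z); input not fully consumed.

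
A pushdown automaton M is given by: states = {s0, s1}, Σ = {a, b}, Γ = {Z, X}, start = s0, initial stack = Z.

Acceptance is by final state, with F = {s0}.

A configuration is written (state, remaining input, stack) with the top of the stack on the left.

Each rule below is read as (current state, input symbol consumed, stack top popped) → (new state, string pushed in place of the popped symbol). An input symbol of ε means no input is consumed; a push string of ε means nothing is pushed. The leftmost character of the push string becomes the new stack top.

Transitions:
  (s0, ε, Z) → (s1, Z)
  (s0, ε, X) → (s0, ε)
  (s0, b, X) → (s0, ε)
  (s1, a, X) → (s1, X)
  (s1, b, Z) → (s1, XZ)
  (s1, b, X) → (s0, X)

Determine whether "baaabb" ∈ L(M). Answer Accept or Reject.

Accept

One accepting computation: (s0, baaabb, Z) ⊢ (s1, baaabb, Z) ⊢ (s1, aaabb, XZ) ⊢ (s1, aabb, XZ) ⊢ (s1, abb, XZ) ⊢ (s1, bb, XZ) ⊢ (s0, b, XZ) ⊢ (s0, ε, Z)
All input consumed and state s0 ∈ F.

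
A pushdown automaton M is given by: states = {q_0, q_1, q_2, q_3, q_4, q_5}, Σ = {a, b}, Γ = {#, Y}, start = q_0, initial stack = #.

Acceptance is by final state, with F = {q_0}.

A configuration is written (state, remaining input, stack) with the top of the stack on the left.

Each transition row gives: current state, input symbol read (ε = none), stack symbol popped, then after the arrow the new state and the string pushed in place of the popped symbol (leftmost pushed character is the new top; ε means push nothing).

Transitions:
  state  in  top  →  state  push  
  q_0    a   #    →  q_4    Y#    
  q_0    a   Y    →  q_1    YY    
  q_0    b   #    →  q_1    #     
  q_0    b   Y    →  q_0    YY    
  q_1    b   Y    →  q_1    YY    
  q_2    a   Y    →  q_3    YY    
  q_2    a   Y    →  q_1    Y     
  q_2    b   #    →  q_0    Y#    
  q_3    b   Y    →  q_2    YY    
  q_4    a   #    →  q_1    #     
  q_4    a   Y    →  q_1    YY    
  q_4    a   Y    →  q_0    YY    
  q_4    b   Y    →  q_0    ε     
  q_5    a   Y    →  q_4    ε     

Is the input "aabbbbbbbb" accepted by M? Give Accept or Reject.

Accept

One accepting computation: (q_0, aabbbbbbbb, #) ⊢ (q_4, abbbbbbbb, Y#) ⊢ (q_0, bbbbbbbb, YY#) ⊢ (q_0, bbbbbbb, YYY#) ⊢ (q_0, bbbbbb, YYYY#) ⊢ (q_0, bbbbb, YYYYY#) ⊢ (q_0, bbbb, YYYYYY#) ⊢ (q_0, bbb, YYYYYYY#) ⊢ (q_0, bb, YYYYYYYY#) ⊢ (q_0, b, YYYYYYYYY#) ⊢ (q_0, ε, YYYYYYYYYY#)
All input consumed and state q_0 ∈ F.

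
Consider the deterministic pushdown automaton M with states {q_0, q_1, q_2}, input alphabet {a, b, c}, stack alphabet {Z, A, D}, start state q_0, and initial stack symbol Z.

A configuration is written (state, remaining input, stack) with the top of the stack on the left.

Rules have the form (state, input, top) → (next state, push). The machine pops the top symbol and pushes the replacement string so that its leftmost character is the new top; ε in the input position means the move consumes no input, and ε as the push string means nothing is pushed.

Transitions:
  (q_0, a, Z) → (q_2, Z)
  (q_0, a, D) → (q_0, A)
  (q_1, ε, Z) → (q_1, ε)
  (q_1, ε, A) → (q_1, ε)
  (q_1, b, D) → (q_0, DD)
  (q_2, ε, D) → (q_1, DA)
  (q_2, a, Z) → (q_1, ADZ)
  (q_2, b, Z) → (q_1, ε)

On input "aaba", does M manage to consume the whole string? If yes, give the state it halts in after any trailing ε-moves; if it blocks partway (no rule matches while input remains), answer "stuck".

(q_0, aaba, Z)
  read a, top Z: go to q_2, push Z → (q_2, aba, Z)
  read a, top Z: go to q_1, push ADZ → (q_1, ba, ADZ)
  ε-move, top A: go to q_1, push ε → (q_1, ba, DZ)
  read b, top D: go to q_0, push DD → (q_0, a, DDZ)
  read a, top D: go to q_0, push A → (q_0, ε, ADZ)
All input consumed; M is in state q_0.

q_0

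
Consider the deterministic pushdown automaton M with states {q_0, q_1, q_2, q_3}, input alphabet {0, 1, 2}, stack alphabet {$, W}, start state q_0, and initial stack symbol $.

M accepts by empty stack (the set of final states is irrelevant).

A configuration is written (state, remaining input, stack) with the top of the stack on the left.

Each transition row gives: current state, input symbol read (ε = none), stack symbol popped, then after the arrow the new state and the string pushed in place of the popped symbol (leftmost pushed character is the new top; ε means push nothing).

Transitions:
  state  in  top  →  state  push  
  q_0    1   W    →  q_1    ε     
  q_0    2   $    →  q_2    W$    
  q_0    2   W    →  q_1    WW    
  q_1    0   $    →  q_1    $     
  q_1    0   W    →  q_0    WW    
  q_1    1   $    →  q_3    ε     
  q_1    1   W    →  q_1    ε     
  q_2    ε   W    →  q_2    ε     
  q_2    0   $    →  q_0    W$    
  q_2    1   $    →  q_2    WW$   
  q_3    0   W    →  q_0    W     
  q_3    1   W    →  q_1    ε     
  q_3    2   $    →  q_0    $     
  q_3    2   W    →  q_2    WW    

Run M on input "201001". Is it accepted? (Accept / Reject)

(q_0, 201001, $)
  read 2, top $: go to q_2, push W$ → (q_2, 01001, W$)
  ε-move, top W: go to q_2, push ε → (q_2, 01001, $)
  read 0, top $: go to q_0, push W$ → (q_0, 1001, W$)
  read 1, top W: go to q_1, push ε → (q_1, 001, $)
  read 0, top $: go to q_1, push $ → (q_1, 01, $)
  read 0, top $: go to q_1, push $ → (q_1, 1, $)
  read 1, top $: go to q_3, push ε → (q_3, ε, ε)
All input consumed and the stack is empty.

Accept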